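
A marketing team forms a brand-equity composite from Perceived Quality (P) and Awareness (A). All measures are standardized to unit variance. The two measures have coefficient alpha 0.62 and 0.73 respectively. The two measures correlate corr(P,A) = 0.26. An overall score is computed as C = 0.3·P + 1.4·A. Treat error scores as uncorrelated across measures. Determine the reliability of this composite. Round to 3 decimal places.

Var(C) = 0.3² + 1.4² + 2·[0.42·0.26] = 2.05 + 0.2184 = 2.2684.
Under uncorrelated errors the observed covariances equal the true-score covariances, so only the own-variance terms attenuate.
True-score variance = [0.3²·0.62 + 1.4²·0.73] + 0.2184 = 1.4866 + 0.2184 = 1.705.
Reliability = 1.705 / 2.2684 = 0.752.

0.752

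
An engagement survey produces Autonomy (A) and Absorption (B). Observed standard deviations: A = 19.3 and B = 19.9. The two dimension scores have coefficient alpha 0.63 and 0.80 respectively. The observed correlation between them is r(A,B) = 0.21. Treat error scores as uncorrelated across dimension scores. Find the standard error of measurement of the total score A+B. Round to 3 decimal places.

Var(total) = 768.5 + 161.309 = 929.809.
True-score variance = 551.477 + 161.309 = 712.786, so reliability = 0.7666.
Error variance = 929.809 − 712.786 = 217.023; SEM = √217.023 = 14.732.

14.732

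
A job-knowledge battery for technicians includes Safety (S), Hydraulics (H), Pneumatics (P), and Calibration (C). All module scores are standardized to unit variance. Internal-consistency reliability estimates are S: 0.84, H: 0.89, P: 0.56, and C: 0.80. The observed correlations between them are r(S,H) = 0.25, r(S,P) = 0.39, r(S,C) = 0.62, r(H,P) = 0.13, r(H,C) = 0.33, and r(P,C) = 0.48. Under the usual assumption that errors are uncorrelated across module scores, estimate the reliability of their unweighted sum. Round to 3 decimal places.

Var(S+H+P+C) = 4 + 2·[0.25 + 0.39 + 0.62 + 0.13 + 0.33 + 0.48] = 4 + 4.4 = 8.4.
Under uncorrelated errors the observed covariances equal the true-score covariances, so only the own-variance terms attenuate.
True-score variance = [0.84 + 0.89 + 0.56 + 0.80] + 4.4 = 3.09 + 4.4 = 7.49.
Reliability = 7.49 / 8.4 = 0.892.

0.892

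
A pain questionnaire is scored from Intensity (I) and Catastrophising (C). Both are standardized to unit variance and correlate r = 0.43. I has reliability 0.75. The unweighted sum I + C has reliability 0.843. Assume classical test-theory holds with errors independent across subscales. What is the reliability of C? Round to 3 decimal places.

0.801

Var(I+C) = 2 + 2·0.43 = 2.860.
True-score variance = ρ_I + ρ_C + 2·0.43, so 0.843 = (0.75 + ρ_C + 0.86) / 2.860.
ρ_C = 0.843·2.860 − 0.75 − 0.86 = 0.801.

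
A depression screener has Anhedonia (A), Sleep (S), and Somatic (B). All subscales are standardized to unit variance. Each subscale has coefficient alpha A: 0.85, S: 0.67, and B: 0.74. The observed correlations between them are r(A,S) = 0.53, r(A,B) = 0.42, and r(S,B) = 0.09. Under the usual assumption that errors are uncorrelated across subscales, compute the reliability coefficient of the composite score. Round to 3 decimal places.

Var(A+S+B) = 3 + 2·[0.53 + 0.42 + 0.09] = 3 + 2.08 = 5.08.
Because errors are independent across components, Cov(Tᵢ,Tⱼ) = Cov(Xᵢ,Xⱼ); the off-diagonal part of the true-score variance is the same as above.
True-score variance = [0.85 + 0.67 + 0.74] + 2.08 = 2.26 + 2.08 = 4.34.
Reliability = 4.34 / 5.08 = 0.854.

0.854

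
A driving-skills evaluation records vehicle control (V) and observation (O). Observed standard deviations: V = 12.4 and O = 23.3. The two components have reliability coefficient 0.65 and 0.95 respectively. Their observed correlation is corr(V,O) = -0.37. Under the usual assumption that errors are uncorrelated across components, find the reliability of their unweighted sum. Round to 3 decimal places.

Var(V+O) = 12.4² + 23.3² + 2·[12.4·23.3·(-0.37)] = 696.65 − 213.801 = 482.849.
Under uncorrelated errors the observed covariances equal the true-score covariances, so only the own-variance terms attenuate.
True-score variance = [12.4²·0.65 + 23.3²·0.95] − 213.801 = 615.689 − 213.801 = 401.889.
Reliability = 401.889 / 482.849 = 0.832.

0.832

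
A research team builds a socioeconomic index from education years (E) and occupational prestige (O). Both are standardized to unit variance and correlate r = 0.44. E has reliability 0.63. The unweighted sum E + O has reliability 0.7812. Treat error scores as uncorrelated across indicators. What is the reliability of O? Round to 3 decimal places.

0.740

Var(E+O) = 2 + 2·0.44 = 2.880.
True-score variance = ρ_E + ρ_O + 2·0.44, so 0.7812 = (0.63 + ρ_O + 0.88) / 2.880.
ρ_O = 0.7812·2.880 − 0.63 − 0.88 = 0.740.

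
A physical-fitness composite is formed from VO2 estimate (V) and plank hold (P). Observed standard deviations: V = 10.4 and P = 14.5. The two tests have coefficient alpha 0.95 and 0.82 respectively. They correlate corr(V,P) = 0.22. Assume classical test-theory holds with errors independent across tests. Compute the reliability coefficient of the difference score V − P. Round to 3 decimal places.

0.828

Var(V−P) = 10.4² + 14.5² − 2·10.4·14.5·0.22 = 318.41 − 66.352 = 252.058.
Because errors are independent across components, Cov(Tᵢ,Tⱼ) = Cov(Xᵢ,Xⱼ); the off-diagonal part of the true-score variance is the same as above.
True-score variance = [10.4²·0.95 + 14.5²·0.82] − 66.352 = 275.157 − 66.352 = 208.805.
Reliability = 208.805 / 252.058 = 0.828.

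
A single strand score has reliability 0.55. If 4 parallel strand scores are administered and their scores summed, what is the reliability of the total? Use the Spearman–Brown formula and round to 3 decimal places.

ρ_k = kρ / (1 + (k−1)ρ) = 4·0.55 / (1 + 3·0.55) = 2.200 / 2.650 = 0.830.

0.830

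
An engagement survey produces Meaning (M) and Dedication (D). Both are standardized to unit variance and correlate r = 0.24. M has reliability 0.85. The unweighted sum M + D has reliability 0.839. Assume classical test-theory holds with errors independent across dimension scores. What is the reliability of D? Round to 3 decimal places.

0.751

Var(M+D) = 2 + 2·0.24 = 2.480.
True-score variance = ρ_M + ρ_D + 2·0.24, so 0.839 = (0.85 + ρ_D + 0.48) / 2.480.
ρ_D = 0.839·2.480 − 0.85 − 0.48 = 0.751.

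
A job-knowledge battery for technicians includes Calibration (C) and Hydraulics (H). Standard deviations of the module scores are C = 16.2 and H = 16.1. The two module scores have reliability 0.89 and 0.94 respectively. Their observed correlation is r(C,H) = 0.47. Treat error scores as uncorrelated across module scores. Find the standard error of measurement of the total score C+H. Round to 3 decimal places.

Var(total) = 521.65 + 245.171 = 766.821.
True-score variance = 477.229 + 245.171 = 722.4, so reliability = 0.9421.
Error variance = 766.821 − 722.4 = 44.421; SEM = √44.421 = 6.665.

6.665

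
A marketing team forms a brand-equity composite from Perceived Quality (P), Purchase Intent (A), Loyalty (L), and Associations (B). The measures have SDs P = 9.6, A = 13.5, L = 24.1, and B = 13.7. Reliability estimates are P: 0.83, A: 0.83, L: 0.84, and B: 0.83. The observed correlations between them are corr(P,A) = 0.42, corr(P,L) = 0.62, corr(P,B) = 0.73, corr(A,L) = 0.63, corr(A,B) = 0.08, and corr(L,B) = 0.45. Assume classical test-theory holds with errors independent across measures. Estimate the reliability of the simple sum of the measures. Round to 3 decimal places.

Var(P+A+L+B) = 9.6² + 13.5² + 24.1² + 13.7² + 2·[9.6·13.5·0.42 + 9.6·24.1·0.62 + 9.6·13.7·0.73 + 13.5·24.1·0.63 + 13.5·13.7·0.08 + 24.1·13.7·0.45] = 1042.91 + 1324.46 = 2367.37.
Under uncorrelated errors the observed covariances equal the true-score covariances, so only the own-variance terms attenuate.
True-score variance = [9.6²·0.83 + 13.5²·0.83 + 24.1²·0.84 + 13.7²·0.83] + 1324.46 = 871.423 + 1324.46 = 2195.88.
Reliability = 2195.88 / 2367.37 = 0.928.

0.928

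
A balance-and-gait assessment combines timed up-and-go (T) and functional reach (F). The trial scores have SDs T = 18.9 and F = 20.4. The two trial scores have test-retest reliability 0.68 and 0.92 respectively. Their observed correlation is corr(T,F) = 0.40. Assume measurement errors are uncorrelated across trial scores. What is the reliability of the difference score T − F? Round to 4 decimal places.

0.6825

Var(T−F) = 18.9² + 20.4² − 2·18.9·20.4·0.40 = 773.37 − 308.448 = 464.922.
Under uncorrelated errors the observed covariances equal the true-score covariances, so only the own-variance terms attenuate.
True-score variance = [18.9²·0.68 + 20.4²·0.92] − 308.448 = 625.77 − 308.448 = 317.322.
Reliability = 317.322 / 464.922 = 0.6825.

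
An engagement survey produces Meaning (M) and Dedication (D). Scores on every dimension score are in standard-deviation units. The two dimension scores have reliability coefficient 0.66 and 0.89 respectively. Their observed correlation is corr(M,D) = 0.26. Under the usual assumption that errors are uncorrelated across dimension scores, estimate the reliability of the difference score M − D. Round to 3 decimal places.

Var(M−D) = 1 + 1 − 2·0.26 = 2 − 0.52 = 1.48.
Under uncorrelated errors the observed covariances equal the true-score covariances, so only the own-variance terms attenuate.
True-score variance = [0.66 + 0.89] − 0.52 = 1.55 − 0.52 = 1.03.
Reliability = 1.03 / 1.48 = 0.696.

0.696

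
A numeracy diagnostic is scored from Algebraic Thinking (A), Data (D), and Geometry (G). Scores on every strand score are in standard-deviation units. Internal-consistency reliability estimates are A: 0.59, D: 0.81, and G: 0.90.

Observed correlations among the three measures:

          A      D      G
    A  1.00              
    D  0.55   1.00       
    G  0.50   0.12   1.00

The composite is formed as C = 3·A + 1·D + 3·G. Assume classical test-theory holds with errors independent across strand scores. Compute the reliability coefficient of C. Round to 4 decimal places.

Var(C) = 3² + 1 + 3² + 2·[3·0.55 + 9·0.50 + 3·0.12] = 19 + 13.02 = 32.02.
Under uncorrelated errors the observed covariances equal the true-score covariances, so only the own-variance terms attenuate.
True-score variance = [3²·0.59 + 0.81 + 3²·0.90] + 13.02 = 14.22 + 13.02 = 27.24.
Reliability = 27.24 / 32.02 = 0.8507.

0.8507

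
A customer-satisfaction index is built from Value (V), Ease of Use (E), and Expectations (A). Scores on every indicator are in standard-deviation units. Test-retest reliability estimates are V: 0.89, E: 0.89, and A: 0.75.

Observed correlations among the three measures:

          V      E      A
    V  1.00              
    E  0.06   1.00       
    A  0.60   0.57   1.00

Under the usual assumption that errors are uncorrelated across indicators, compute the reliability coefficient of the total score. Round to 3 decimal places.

Var(V+E+A) = 3 + 2·[0.06 + 0.60 + 0.57] = 3 + 2.46 = 5.46.
Because errors are independent across components, Cov(Tᵢ,Tⱼ) = Cov(Xᵢ,Xⱼ); the off-diagonal part of the true-score variance is the same as above.
True-score variance = [0.89 + 0.89 + 0.75] + 2.46 = 2.53 + 2.46 = 4.99.
Reliability = 4.99 / 5.46 = 0.914.

0.914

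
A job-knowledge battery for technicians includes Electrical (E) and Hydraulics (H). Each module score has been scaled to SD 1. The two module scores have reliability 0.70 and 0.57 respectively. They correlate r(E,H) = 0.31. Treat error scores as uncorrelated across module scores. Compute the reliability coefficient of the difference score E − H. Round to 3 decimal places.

Var(E−H) = 1 + 1 − 2·0.31 = 2 − 0.62 = 1.38.
With uncorrelated errors the cross-covariances are all true-score covariance, so they carry over unchanged; only the diagonal terms shrink to ρᵢσᵢ².
True-score variance = [0.70 + 0.57] − 0.62 = 1.27 − 0.62 = 0.65.
Reliability = 0.65 / 1.38 = 0.471.

0.471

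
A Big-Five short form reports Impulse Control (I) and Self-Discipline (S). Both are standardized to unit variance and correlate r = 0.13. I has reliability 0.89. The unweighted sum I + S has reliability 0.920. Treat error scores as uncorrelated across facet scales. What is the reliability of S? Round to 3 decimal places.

Var(I+S) = 2 + 2·0.13 = 2.260.
True-score variance = ρ_I + ρ_S + 2·0.13, so 0.920 = (0.89 + ρ_S + 0.26) / 2.260.
ρ_S = 0.920·2.260 − 0.89 − 0.26 = 0.929.

0.929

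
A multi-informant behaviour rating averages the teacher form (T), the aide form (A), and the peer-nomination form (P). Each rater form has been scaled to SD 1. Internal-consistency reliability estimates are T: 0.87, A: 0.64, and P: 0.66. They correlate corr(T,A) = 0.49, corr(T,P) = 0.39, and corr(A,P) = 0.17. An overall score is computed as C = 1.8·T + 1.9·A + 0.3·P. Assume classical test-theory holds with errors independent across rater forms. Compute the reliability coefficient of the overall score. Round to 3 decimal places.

0.839

Var(C) = 1.8² + 1.9² + 0.3² + 2·[3.42·0.49 + 0.54·0.39 + 0.57·0.17] = 6.94 + 3.9666 = 10.9066.
Under uncorrelated errors the observed covariances equal the true-score covariances, so only the own-variance terms attenuate.
True-score variance = [1.8²·0.87 + 1.9²·0.64 + 0.3²·0.66] + 3.9666 = 5.1886 + 3.9666 = 9.1552.
Reliability = 9.1552 / 10.9066 = 0.839.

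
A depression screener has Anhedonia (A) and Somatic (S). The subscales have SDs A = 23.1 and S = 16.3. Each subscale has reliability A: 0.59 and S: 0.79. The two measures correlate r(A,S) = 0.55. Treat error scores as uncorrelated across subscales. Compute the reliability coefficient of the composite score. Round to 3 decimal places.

0.774

Var(A+S) = 23.1² + 16.3² + 2·[23.1·16.3·0.55] = 799.3 + 414.183 = 1213.48.
With uncorrelated errors the cross-covariances are all true-score covariance, so they carry over unchanged; only the diagonal terms shrink to ρᵢσᵢ².
True-score variance = [23.1²·0.59 + 16.3²·0.79] + 414.183 = 524.725 + 414.183 = 938.908.
Reliability = 938.908 / 1213.48 = 0.774.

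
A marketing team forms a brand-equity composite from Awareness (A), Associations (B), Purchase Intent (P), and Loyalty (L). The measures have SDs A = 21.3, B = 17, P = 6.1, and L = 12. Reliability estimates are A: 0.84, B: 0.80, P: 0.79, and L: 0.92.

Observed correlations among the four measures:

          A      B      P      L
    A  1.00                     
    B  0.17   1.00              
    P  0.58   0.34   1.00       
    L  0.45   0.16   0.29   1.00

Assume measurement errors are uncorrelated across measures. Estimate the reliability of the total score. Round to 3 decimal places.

0.907

Var(A+B+P+L) = 21.3² + 17² + 6.1² + 12² + 2·[21.3·17·0.17 + 21.3·6.1·0.58 + 21.3·12·0.45 + 17·6.1·0.34 + 17·12·0.16 + 6.1·12·0.29] = 923.9 + 682.125 = 1606.02.
Under uncorrelated errors the observed covariances equal the true-score covariances, so only the own-variance terms attenuate.
True-score variance = [21.3²·0.84 + 17²·0.80 + 6.1²·0.79 + 12²·0.92] + 682.125 = 774.176 + 682.125 = 1456.3.
Reliability = 1456.3 / 1606.02 = 0.907.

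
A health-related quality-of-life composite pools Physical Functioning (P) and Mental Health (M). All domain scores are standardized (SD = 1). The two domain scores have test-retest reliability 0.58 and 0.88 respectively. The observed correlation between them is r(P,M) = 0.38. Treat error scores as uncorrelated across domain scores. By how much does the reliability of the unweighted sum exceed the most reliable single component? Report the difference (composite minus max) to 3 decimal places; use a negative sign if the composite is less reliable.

-0.076

Var(sum) = 2 + 0.76 = 2.76; true-score variance = 1.46 + 0.76 = 2.22; composite reliability = 0.8043.
Max component reliability = 0.8800.
Difference = 0.8043 − 0.8800 = -0.076.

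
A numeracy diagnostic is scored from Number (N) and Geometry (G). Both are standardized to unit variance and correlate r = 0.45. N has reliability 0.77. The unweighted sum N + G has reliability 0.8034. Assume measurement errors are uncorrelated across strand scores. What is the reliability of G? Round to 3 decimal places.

0.660

Var(N+G) = 2 + 2·0.45 = 2.900.
True-score variance = ρ_N + ρ_G + 2·0.45, so 0.8034 = (0.77 + ρ_G + 0.90) / 2.900.
ρ_G = 0.8034·2.900 − 0.77 − 0.90 = 0.660.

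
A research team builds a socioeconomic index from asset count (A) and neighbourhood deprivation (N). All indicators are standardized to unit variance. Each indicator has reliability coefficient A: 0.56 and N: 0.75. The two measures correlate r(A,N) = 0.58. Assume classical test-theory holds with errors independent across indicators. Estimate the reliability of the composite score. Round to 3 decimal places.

Var(A+N) = 2 + 2·[0.58] = 2 + 1.16 = 3.16.
With uncorrelated errors the cross-covariances are all true-score covariance, so they carry over unchanged; only the diagonal terms shrink to ρᵢσᵢ².
True-score variance = [0.56 + 0.75] + 1.16 = 1.31 + 1.16 = 2.47.
Reliability = 2.47 / 3.16 = 0.782.

0.782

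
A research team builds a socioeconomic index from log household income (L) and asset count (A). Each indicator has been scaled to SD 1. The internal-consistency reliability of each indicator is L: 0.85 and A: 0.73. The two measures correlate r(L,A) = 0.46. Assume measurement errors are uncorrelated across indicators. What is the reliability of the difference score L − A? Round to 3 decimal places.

0.611

Var(L−A) = 1 + 1 − 2·0.46 = 2 − 0.92 = 1.08.
With uncorrelated errors the cross-covariances are all true-score covariance, so they carry over unchanged; only the diagonal terms shrink to ρᵢσᵢ².
True-score variance = [0.85 + 0.73] − 0.92 = 1.58 − 0.92 = 0.66.
Reliability = 0.66 / 1.08 = 0.611.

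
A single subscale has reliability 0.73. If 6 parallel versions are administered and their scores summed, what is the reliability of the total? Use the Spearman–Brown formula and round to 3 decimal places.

ρ_k = kρ / (1 + (k−1)ρ) = 6·0.73 / (1 + 5·0.73) = 4.380 / 4.650 = 0.942.

0.942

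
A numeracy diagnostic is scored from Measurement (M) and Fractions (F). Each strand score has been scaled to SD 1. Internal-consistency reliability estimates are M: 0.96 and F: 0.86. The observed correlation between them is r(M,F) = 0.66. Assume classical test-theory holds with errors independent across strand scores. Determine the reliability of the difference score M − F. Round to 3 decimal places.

Var(M−F) = 1 + 1 − 2·0.66 = 2 − 1.32 = 0.68.
Because errors are independent across components, Cov(Tᵢ,Tⱼ) = Cov(Xᵢ,Xⱼ); the off-diagonal part of the true-score variance is the same as above.
True-score variance = [0.96 + 0.86] − 1.32 = 1.82 − 1.32 = 0.5.
Reliability = 0.5 / 0.68 = 0.735.

0.735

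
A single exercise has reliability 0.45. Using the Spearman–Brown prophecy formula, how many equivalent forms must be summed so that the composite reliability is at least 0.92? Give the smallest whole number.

15

k ≥ ρ*(1−ρ₁)/(ρ₁(1−ρ*)) = 0.92·0.55 / (0.45·0.08) = 14.056.
Smallest integer k = 15.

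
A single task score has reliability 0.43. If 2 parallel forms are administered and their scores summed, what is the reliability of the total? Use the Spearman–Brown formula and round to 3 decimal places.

0.601

ρ_k = kρ / (1 + (k−1)ρ) = 2·0.43 / (1 + 1·0.43) = 0.860 / 1.430 = 0.601.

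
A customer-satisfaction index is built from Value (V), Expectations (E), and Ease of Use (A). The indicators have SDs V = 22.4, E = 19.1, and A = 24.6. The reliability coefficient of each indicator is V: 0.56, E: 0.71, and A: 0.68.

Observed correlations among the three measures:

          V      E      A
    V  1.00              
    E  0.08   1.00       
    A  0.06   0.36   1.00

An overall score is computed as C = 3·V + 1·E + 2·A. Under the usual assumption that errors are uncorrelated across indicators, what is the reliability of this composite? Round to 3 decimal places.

0.666

Var(C) = 3²·22.4² + 19.1² + 2²·24.6² + 2·[3·22.4·19.1·0.08 + 6·22.4·24.6·0.06 + 2·19.1·24.6·0.36] = 7301.29 + 1278.71 = 8580.
Because errors are independent across components, Cov(Tᵢ,Tⱼ) = Cov(Xᵢ,Xⱼ); the off-diagonal part of the true-score variance is the same as above.
True-score variance = [3²·22.4²·0.56 + 19.1²·0.71 + 2²·24.6²·0.68] + 1278.71 = 4433.92 + 1278.71 = 5712.63.
Reliability = 5712.63 / 8580 = 0.666.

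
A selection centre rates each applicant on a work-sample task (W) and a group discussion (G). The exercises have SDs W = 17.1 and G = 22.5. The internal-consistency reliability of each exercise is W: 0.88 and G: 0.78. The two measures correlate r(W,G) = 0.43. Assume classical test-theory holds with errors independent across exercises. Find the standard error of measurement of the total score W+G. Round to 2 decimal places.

12.10

Var(total) = 798.66 + 330.885 = 1129.55.
True-score variance = 652.196 + 330.885 = 983.081, so reliability = 0.8703.
Error variance = 1129.55 − 983.081 = 146.464; SEM = √146.464 = 12.10.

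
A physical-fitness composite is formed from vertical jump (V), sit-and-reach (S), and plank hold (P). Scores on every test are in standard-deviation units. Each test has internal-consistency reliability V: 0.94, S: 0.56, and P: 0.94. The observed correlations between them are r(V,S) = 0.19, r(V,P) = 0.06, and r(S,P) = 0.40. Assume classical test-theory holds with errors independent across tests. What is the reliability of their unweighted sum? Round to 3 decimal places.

0.870

Var(V+S+P) = 3 + 2·[0.19 + 0.06 + 0.40] = 3 + 1.3 = 4.3.
Because errors are independent across components, Cov(Tᵢ,Tⱼ) = Cov(Xᵢ,Xⱼ); the off-diagonal part of the true-score variance is the same as above.
True-score variance = [0.94 + 0.56 + 0.94] + 1.3 = 2.44 + 1.3 = 3.74.
Reliability = 3.74 / 4.3 = 0.870.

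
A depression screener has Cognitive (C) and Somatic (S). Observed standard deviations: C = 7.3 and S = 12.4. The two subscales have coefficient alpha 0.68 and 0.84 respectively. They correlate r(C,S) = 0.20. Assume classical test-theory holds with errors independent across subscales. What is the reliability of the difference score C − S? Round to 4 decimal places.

0.7562

Var(C−S) = 7.3² + 12.4² − 2·7.3·12.4·0.20 = 207.05 − 36.208 = 170.842.
Because errors are independent across components, Cov(Tᵢ,Tⱼ) = Cov(Xᵢ,Xⱼ); the off-diagonal part of the true-score variance is the same as above.
True-score variance = [7.3²·0.68 + 12.4²·0.84] − 36.208 = 165.396 − 36.208 = 129.188.
Reliability = 129.188 / 170.842 = 0.7562.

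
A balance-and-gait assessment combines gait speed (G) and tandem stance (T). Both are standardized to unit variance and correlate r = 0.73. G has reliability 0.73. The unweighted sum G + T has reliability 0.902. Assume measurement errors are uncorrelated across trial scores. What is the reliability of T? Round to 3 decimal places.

0.931

Var(G+T) = 2 + 2·0.73 = 3.460.
True-score variance = ρ_G + ρ_T + 2·0.73, so 0.902 = (0.73 + ρ_T + 1.46) / 3.460.
ρ_T = 0.902·3.460 − 0.73 − 1.46 = 0.931.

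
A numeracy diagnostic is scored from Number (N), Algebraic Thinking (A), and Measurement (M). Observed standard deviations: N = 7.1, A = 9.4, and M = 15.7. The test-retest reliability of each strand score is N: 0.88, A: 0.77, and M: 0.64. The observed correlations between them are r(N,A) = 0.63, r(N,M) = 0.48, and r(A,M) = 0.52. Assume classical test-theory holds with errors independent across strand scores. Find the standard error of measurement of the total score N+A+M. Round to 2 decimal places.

Var(total) = 385.26 + 344.587 = 729.847.
True-score variance = 270.152 + 344.587 = 614.738, so reliability = 0.8423.
Error variance = 729.847 − 614.738 = 115.108; SEM = √115.108 = 10.73.

10.73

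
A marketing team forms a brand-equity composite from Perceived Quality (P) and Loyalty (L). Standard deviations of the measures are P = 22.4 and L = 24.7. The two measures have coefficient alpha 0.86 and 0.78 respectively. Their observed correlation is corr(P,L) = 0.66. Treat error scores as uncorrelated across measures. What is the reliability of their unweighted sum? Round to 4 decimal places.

Var(P+L) = 22.4² + 24.7² + 2·[22.4·24.7·0.66] = 1111.85 + 730.33 = 1842.18.
Under uncorrelated errors the observed covariances equal the true-score covariances, so only the own-variance terms attenuate.
True-score variance = [22.4²·0.86 + 24.7²·0.78] + 730.33 = 907.384 + 730.33 = 1637.71.
Reliability = 1637.71 / 1842.18 = 0.8890.

0.8890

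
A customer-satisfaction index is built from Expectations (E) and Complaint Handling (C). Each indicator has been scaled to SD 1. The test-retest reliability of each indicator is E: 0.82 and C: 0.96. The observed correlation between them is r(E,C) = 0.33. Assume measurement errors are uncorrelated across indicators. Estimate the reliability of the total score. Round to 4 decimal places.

Var(E+C) = 2 + 2·[0.33] = 2 + 0.66 = 2.66.
With uncorrelated errors the cross-covariances are all true-score covariance, so they carry over unchanged; only the diagonal terms shrink to ρᵢσᵢ².
True-score variance = [0.82 + 0.96] + 0.66 = 1.78 + 0.66 = 2.44.
Reliability = 2.44 / 2.66 = 0.9173.

0.9173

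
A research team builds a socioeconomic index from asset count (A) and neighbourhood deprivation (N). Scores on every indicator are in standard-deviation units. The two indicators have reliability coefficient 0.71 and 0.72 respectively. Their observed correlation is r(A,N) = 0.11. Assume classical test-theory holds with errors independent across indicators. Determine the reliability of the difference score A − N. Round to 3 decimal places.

Var(A−N) = 1 + 1 − 2·0.11 = 2 − 0.22 = 1.78.
Because errors are independent across components, Cov(Tᵢ,Tⱼ) = Cov(Xᵢ,Xⱼ); the off-diagonal part of the true-score variance is the same as above.
True-score variance = [0.71 + 0.72] − 0.22 = 1.43 − 0.22 = 1.21.
Reliability = 1.21 / 1.78 = 0.680.

0.680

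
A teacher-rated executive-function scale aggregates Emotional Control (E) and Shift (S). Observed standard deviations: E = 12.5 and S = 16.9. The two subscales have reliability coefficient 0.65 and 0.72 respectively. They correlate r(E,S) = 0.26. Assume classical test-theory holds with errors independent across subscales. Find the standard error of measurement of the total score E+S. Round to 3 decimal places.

11.604

Var(total) = 441.86 + 109.85 = 551.71.
True-score variance = 307.202 + 109.85 = 417.052, so reliability = 0.7559.
Error variance = 551.71 − 417.052 = 134.658; SEM = √134.658 = 11.604.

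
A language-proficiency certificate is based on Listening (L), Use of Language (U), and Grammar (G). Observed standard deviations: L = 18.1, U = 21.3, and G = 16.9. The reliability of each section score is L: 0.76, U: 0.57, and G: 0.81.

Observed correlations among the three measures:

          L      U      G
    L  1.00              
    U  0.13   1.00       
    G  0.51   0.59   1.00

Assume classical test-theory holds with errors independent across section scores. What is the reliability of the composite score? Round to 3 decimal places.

0.828

Var(L+U+G) = 18.1² + 21.3² + 16.9² + 2·[18.1·21.3·0.13 + 18.1·16.9·0.51 + 21.3·16.9·0.59] = 1066.91 + 837.01 = 1903.92.
With uncorrelated errors the cross-covariances are all true-score covariance, so they carry over unchanged; only the diagonal terms shrink to ρᵢσᵢ².
True-score variance = [18.1²·0.76 + 21.3²·0.57 + 16.9²·0.81] + 837.01 = 738.931 + 837.01 = 1575.94.
Reliability = 1575.94 / 1903.92 = 0.828.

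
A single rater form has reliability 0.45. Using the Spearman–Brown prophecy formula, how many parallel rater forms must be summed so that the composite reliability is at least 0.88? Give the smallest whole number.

9

k ≥ ρ*(1−ρ₁)/(ρ₁(1−ρ*)) = 0.88·0.55 / (0.45·0.12) = 8.963.
Smallest integer k = 9.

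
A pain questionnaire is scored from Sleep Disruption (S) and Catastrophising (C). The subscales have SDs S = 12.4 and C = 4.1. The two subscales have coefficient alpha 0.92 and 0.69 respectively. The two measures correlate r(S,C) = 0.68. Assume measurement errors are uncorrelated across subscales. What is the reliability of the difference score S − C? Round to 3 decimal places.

0.827

Var(S−C) = 12.4² + 4.1² − 2·12.4·4.1·0.68 = 170.57 − 69.1424 = 101.428.
Because errors are independent across components, Cov(Tᵢ,Tⱼ) = Cov(Xᵢ,Xⱼ); the off-diagonal part of the true-score variance is the same as above.
True-score variance = [12.4²·0.92 + 4.1²·0.69] − 69.1424 = 153.058 − 69.1424 = 83.9157.
Reliability = 83.9157 / 101.428 = 0.827.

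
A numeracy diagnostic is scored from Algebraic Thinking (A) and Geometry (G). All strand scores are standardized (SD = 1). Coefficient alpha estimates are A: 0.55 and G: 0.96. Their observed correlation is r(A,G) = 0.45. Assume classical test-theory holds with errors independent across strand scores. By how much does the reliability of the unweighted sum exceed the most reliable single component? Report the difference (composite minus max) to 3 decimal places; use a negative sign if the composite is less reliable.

-0.129

Var(sum) = 2 + 0.9 = 2.9; true-score variance = 1.51 + 0.9 = 2.41; composite reliability = 0.8310.
Max component reliability = 0.9600.
Difference = 0.8310 − 0.9600 = -0.129.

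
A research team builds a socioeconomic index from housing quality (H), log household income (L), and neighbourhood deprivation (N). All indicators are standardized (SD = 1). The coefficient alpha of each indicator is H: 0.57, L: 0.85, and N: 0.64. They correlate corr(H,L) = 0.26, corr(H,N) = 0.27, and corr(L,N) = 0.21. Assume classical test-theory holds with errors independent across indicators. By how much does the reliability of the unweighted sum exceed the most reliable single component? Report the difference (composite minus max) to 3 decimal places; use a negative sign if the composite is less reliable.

Var(sum) = 3 + 1.48 = 4.48; true-score variance = 2.06 + 1.48 = 3.54; composite reliability = 0.7902.
Max component reliability = 0.8500.
Difference = 0.7902 − 0.8500 = -0.060.

-0.060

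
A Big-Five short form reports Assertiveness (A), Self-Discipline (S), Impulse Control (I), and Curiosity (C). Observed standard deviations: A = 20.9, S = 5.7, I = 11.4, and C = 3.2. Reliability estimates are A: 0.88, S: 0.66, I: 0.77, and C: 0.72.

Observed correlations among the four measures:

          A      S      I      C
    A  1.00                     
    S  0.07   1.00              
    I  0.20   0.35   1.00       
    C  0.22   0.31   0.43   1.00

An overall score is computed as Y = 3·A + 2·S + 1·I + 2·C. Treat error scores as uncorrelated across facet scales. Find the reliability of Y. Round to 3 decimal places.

0.888

Var(Y) = 3²·20.9² + 2²·5.7² + 11.4² + 2²·3.2² + 2·[6·20.9·5.7·0.07 + 3·20.9·11.4·0.20 + 6·20.9·3.2·0.22 + 2·5.7·11.4·0.35 + 4·5.7·3.2·0.31 + 2·11.4·3.2·0.43] = 4232.17 + 761.497 = 4993.67.
Under uncorrelated errors the observed covariances equal the true-score covariances, so only the own-variance terms attenuate.
True-score variance = [3²·20.9²·0.88 + 2²·5.7²·0.66 + 11.4²·0.77 + 2²·3.2²·0.72] + 761.497 = 3674.87 + 761.497 = 4436.37.
Reliability = 4436.37 / 4993.67 = 0.888.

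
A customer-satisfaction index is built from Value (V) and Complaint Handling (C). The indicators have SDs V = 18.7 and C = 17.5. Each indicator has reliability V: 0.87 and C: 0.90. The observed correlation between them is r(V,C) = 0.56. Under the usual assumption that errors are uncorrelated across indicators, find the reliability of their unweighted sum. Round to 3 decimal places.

0.926

Var(V+C) = 18.7² + 17.5² + 2·[18.7·17.5·0.56] = 655.94 + 366.52 = 1022.46.
With uncorrelated errors the cross-covariances are all true-score covariance, so they carry over unchanged; only the diagonal terms shrink to ρᵢσᵢ².
True-score variance = [18.7²·0.87 + 17.5²·0.90] + 366.52 = 579.855 + 366.52 = 946.375.
Reliability = 946.375 / 1022.46 = 0.926.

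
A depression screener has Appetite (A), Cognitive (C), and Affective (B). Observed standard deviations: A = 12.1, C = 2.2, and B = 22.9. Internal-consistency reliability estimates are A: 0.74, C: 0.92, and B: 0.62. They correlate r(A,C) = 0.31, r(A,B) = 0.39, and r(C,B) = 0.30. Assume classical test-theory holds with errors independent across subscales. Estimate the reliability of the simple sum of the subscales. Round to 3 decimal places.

Var(A+C+B) = 12.1² + 2.2² + 22.9² + 2·[12.1·2.2·0.31 + 12.1·22.9·0.39 + 2.2·22.9·0.30] = 675.66 + 262.863 = 938.523.
Under uncorrelated errors the observed covariances equal the true-score covariances, so only the own-variance terms attenuate.
True-score variance = [12.1²·0.74 + 2.2²·0.92 + 22.9²·0.62] + 262.863 = 437.93 + 262.863 = 700.793.
Reliability = 700.793 / 938.523 = 0.747.

0.747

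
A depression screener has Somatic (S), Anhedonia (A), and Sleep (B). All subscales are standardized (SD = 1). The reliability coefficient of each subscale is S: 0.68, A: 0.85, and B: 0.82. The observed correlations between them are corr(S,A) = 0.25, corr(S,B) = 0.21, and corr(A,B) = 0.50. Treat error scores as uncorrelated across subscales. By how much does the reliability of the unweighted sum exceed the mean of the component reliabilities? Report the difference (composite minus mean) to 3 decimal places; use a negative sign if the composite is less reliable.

Var(sum) = 3 + 1.92 = 4.92; true-score variance = 2.35 + 1.92 = 4.27; composite reliability = 0.8679.
Mean component reliability = 0.7833.
Difference = 0.8679 − 0.7833 = 0.085.

0.085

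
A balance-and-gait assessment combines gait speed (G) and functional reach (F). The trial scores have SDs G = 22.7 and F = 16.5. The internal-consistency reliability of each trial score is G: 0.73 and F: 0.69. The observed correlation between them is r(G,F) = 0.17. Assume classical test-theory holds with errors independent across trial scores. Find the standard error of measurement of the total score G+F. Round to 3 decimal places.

Var(total) = 787.54 + 127.347 = 914.887.
True-score variance = 564.014 + 127.347 = 691.361, so reliability = 0.7557.
Error variance = 914.887 − 691.361 = 223.526; SEM = √223.526 = 14.951.

14.951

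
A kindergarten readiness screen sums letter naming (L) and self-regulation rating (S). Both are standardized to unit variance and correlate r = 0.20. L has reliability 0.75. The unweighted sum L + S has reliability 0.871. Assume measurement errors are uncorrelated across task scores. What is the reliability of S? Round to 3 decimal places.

Var(L+S) = 2 + 2·0.20 = 2.400.
True-score variance = ρ_L + ρ_S + 2·0.20, so 0.871 = (0.75 + ρ_S + 0.40) / 2.400.
ρ_S = 0.871·2.400 − 0.75 − 0.40 = 0.940.

0.940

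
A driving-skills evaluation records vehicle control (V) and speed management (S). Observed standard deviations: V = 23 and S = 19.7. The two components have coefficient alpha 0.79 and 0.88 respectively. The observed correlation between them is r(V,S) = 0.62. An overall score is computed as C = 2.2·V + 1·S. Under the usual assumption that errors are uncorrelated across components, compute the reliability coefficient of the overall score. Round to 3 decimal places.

0.860

Var(C) = 2.2²·23² + 19.7² + 2·[2.2·23·19.7·0.62] = 2948.45 + 1236.06 = 4184.51.
Under uncorrelated errors the observed covariances equal the true-score covariances, so only the own-variance terms attenuate.
True-score variance = [2.2²·23²·0.79 + 19.7²·0.88] + 1236.06 = 2364.2 + 1236.06 = 3600.26.
Reliability = 3600.26 / 4184.51 = 0.860.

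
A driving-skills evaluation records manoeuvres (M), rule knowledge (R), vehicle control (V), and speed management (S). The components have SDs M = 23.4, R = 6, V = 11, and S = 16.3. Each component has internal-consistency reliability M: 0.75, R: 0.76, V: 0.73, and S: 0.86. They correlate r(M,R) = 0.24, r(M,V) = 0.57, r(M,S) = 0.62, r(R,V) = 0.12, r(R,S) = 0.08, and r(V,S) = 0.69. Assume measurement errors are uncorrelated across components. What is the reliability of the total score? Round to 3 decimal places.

Var(M+R+V+S) = 23.4² + 6² + 11² + 16.3² + 2·[23.4·6·0.24 + 23.4·11·0.57 + 23.4·16.3·0.62 + 6·11·0.12 + 6·16.3·0.08 + 11·16.3·0.69] = 970.25 + 1112.71 = 2082.96.
Under uncorrelated errors the observed covariances equal the true-score covariances, so only the own-variance terms attenuate.
True-score variance = [23.4²·0.75 + 6²·0.76 + 11²·0.73 + 16.3²·0.86] + 1112.71 = 754.853 + 1112.71 = 1867.56.
Reliability = 1867.56 / 2082.96 = 0.897.

0.897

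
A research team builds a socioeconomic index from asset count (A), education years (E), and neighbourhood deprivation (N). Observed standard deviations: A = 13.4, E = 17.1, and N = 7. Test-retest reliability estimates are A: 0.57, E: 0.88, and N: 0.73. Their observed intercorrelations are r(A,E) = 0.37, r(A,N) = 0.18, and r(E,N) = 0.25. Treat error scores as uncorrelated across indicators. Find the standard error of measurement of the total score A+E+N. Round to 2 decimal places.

Var(total) = 520.97 + 263.182 = 784.152.
True-score variance = 395.44 + 263.182 = 658.622, so reliability = 0.8399.
Error variance = 784.152 − 658.622 = 125.53; SEM = √125.53 = 11.20.

11.20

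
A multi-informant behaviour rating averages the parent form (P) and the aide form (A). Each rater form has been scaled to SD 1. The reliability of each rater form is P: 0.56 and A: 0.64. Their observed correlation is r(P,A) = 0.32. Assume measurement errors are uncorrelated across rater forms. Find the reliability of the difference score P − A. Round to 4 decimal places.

0.4118

Var(P−A) = 1 + 1 − 2·0.32 = 2 − 0.64 = 1.36.
With uncorrelated errors the cross-covariances are all true-score covariance, so they carry over unchanged; only the diagonal terms shrink to ρᵢσᵢ².
True-score variance = [0.56 + 0.64] − 0.64 = 1.2 − 0.64 = 0.56.
Reliability = 0.56 / 1.36 = 0.4118.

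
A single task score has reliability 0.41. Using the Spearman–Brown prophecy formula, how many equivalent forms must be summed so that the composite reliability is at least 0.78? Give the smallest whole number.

k ≥ ρ*(1−ρ₁)/(ρ₁(1−ρ*)) = 0.78·0.59 / (0.41·0.22) = 5.102.
Smallest integer k = 6.

6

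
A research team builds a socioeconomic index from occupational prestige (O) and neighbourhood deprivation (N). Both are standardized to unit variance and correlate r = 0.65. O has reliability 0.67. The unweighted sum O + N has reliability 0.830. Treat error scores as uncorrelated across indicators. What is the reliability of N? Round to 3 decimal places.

Var(O+N) = 2 + 2·0.65 = 3.300.
True-score variance = ρ_O + ρ_N + 2·0.65, so 0.830 = (0.67 + ρ_N + 1.30) / 3.300.
ρ_N = 0.830·3.300 − 0.67 − 1.30 = 0.769.

0.769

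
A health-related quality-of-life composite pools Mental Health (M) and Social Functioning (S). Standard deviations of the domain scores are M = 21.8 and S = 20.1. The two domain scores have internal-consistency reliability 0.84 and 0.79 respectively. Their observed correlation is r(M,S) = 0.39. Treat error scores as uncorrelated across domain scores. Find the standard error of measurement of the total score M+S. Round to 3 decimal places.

Var(total) = 879.25 + 341.78 = 1221.03.
True-score variance = 718.37 + 341.78 = 1060.15, so reliability = 0.8682.
Error variance = 1221.03 − 1060.15 = 160.88; SEM = √160.88 = 12.684.

12.684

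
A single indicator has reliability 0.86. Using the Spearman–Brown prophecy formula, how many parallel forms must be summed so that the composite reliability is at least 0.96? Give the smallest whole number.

k ≥ ρ*(1−ρ₁)/(ρ₁(1−ρ*)) = 0.96·0.14 / (0.86·0.04) = 3.907.
Smallest integer k = 4.

4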